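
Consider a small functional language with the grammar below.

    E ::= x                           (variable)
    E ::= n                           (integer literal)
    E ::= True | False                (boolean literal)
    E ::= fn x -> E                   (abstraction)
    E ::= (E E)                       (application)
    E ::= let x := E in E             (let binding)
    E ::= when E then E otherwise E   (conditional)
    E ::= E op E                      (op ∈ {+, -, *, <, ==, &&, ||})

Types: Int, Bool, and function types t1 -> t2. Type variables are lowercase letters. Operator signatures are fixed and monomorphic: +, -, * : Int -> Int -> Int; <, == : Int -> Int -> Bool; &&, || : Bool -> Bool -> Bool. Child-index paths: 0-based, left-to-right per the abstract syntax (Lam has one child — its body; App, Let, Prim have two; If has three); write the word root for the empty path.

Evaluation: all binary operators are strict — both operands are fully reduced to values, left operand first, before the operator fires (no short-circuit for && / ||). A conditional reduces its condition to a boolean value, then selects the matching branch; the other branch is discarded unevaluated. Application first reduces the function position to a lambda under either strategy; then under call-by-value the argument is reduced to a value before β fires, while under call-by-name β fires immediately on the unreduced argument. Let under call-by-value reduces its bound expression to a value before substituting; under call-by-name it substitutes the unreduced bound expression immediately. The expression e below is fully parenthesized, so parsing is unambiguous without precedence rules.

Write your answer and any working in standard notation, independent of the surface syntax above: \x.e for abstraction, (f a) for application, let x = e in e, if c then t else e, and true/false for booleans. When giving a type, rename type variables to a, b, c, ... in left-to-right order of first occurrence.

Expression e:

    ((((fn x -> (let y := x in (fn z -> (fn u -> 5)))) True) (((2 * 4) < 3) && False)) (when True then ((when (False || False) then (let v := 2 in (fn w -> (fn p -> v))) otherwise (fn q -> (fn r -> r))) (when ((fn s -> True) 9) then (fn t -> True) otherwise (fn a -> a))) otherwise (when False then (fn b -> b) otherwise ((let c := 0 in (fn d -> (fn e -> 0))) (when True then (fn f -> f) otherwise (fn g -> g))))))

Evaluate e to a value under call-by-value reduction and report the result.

Answer: 5

Trace:
step 0: ((((\x.(let y = x in (\z.(\u.5)))) true) (((2 * 4) < 3) && false)) (if true then ((if (false || false) then (let v = 2 in (\w.(\p.v))) else (\q.(\r.r))) (if ((\s.true) 9) then (\t.true) else (\a.a))) else (if false then (\b.b) else ((let c = 0 in (\d.(\e.0))) (if true then (\f.f) else (\g.g))))))
step 1: [beta@0.0] (((let y = true in (\z.(\u.5))) (((2 * 4) < 3) && false)) (if true then ((if (false || false) then (let v = 2 in (\w.(\p.v))) else (\q.(\r.r))) (if ((\s.true) 9) then (\t.true) else (\a.a))) else (if false then (\b.b) else ((let c = 0 in (\d.(\e.0))) (if true then (\f.f) else (\g.g))))))
step 2: [let@0.0] (((\z.(\u.5)) (((2 * 4) < 3) && false)) (if true then ((if (false || false) then (let v = 2 in (\w.(\p.v))) else (\q.(\r.r))) (if ((\s.true) 9) then (\t.true) else (\a.a))) else (if false then (\b.b) else ((let c = 0 in (\d.(\e.0))) (if true then (\f.f) else (\g.g))))))
step 3: [delta@0.1.0.0] (((\z.(\u.5)) ((8 < 3) && false)) (if true then ((if (false || false) then (let v = 2 in (\w.(\p.v))) else (\q.(\r.r))) (if ((\s.true) 9) then (\t.true) else (\a.a))) else (if false then (\b.b) else ((let c = 0 in (\d.(\e.0))) (if true then (\f.f) else (\g.g))))))
step 4: [delta@0.1.0] (((\z.(\u.5)) (false && false)) (if true then ((if (false || false) then (let v = 2 in (\w.(\p.v))) else (\q.(\r.r))) (if ((\s.true) 9) then (\t.true) else (\a.a))) else (if false then (\b.b) else ((let c = 0 in (\d.(\e.0))) (if true then (\f.f) else (\g.g))))))
step 5: [delta@0.1] (((\z.(\u.5)) false) (if true then ((if (false || false) then (let v = 2 in (\w.(\p.v))) else (\q.(\r.r))) (if ((\s.true) 9) then (\t.true) else (\a.a))) else (if false then (\b.b) else ((let c = 0 in (\d.(\e.0))) (if true then (\f.f) else (\g.g))))))
step 6: [beta@0] ((\u.5) (if true then ((if (false || false) then (let v = 2 in (\w.(\p.v))) else (\q.(\r.r))) (if ((\s.true) 9) then (\t.true) else (\a.a))) else (if false then (\b.b) else ((let c = 0 in (\d.(\e.0))) (if true then (\f.f) else (\g.g))))))
step 7: [if@1] ((\u.5) ((if (false || false) then (let v = 2 in (\w.(\p.v))) else (\q.(\r.r))) (if ((\s.true) 9) then (\t.true) else (\a.a))))
step 8: [delta@1.0.0] ((\u.5) ((if false then (let v = 2 in (\w.(\p.v))) else (\q.(\r.r))) (if ((\s.true) 9) then (\t.true) else (\a.a))))
step 9: [if@1.0] ((\u.5) ((\q.(\r.r)) (if ((\s.true) 9) then (\t.true) else (\a.a))))
step 10: [beta@1.1.0] ((\u.5) ((\q.(\r.r)) (if true then (\t.true) else (\a.a))))
step 11: [if@1.1] ((\u.5) ((\q.(\r.r)) (\t.true)))
step 12: [beta@1] ((\u.5) (\r.r))
step 13: [beta@root] 5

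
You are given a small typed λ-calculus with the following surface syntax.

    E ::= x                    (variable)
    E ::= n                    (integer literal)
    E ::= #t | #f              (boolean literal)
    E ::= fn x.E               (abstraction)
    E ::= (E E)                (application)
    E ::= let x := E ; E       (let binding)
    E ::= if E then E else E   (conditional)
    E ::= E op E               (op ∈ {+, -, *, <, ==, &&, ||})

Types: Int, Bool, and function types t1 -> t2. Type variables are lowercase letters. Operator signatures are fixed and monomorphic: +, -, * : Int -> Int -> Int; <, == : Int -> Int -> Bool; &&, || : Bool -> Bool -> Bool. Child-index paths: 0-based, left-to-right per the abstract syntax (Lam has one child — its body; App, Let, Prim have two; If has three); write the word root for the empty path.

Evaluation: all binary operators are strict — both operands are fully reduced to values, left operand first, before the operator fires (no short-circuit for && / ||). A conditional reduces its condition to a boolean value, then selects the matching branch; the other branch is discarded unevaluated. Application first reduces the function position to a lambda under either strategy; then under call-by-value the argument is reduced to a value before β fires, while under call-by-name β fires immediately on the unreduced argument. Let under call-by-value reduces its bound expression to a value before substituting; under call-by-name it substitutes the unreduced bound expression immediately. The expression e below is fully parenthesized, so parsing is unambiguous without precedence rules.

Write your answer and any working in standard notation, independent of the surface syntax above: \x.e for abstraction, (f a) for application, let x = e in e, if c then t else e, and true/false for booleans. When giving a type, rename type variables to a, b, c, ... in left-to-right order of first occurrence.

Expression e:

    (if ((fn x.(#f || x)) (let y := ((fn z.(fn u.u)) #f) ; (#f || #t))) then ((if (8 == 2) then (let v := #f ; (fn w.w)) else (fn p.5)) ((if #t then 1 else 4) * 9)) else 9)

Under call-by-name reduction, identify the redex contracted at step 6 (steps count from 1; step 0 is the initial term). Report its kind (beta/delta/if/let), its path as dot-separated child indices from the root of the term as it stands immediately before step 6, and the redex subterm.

Answer: delta at 0.0 : (8 == 2)

Derivation:
step 0: (if ((\x.(false || x)) (let y = ((\z.(\u.u)) false) in (false || true))) then ((if (8 == 2) then (let v = false in (\w.w)) else (\p.5)) ((if true then 1 else 4) * 9)) else 9)
step 1: [beta@0] (if (false || (let y = ((\z.(\u.u)) false) in (false || true))) then ((if (8 == 2) then (let v = false in (\w.w)) else (\p.5)) ((if true then 1 else 4) * 9)) else 9)
step 2: [let@0.1] (if (false || (false || true)) then ((if (8 == 2) then (let v = false in (\w.w)) else (\p.5)) ((if true then 1 else 4) * 9)) else 9)
step 3: [delta@0.1] (if (false || true) then ((if (8 == 2) then (let v = false in (\w.w)) else (\p.5)) ((if true then 1 else 4) * 9)) else 9)
step 4: [delta@0] (if true then ((if (8 == 2) then (let v = false in (\w.w)) else (\p.5)) ((if true then 1 else 4) * 9)) else 9)
step 5: [if@root] ((if (8 == 2) then (let v = false in (\w.w)) else (\p.5)) ((if true then 1 else 4) * 9))
step 6: [delta@0.0] ((if false then (let v = false in (\w.w)) else (\p.5)) ((if true then 1 else 4) * 9))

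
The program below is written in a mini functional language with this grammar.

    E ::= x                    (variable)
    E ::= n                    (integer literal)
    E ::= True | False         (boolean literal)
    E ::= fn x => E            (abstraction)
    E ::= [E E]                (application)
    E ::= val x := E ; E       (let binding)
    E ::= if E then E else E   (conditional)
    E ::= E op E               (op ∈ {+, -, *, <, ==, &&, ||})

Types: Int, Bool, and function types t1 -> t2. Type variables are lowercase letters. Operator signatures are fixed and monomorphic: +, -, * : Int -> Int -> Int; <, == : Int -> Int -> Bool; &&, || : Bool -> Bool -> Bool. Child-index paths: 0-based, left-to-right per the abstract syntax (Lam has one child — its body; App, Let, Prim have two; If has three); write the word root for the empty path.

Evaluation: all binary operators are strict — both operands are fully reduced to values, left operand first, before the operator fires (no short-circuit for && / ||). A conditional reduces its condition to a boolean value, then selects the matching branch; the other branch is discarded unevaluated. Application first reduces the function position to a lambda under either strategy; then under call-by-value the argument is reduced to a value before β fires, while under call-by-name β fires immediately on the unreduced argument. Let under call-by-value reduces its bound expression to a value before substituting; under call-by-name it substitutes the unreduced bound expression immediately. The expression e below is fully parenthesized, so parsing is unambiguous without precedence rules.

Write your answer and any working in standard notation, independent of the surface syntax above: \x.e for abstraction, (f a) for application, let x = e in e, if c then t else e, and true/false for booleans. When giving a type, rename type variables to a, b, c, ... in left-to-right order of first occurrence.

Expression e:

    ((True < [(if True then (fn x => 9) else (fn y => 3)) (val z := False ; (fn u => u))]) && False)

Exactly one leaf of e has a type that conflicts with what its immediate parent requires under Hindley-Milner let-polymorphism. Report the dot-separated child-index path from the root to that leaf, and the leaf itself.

Derivation:
  unify Bool ~ Int
  FAIL: mismatch Bool ~ Int

Answer: 0.0 : true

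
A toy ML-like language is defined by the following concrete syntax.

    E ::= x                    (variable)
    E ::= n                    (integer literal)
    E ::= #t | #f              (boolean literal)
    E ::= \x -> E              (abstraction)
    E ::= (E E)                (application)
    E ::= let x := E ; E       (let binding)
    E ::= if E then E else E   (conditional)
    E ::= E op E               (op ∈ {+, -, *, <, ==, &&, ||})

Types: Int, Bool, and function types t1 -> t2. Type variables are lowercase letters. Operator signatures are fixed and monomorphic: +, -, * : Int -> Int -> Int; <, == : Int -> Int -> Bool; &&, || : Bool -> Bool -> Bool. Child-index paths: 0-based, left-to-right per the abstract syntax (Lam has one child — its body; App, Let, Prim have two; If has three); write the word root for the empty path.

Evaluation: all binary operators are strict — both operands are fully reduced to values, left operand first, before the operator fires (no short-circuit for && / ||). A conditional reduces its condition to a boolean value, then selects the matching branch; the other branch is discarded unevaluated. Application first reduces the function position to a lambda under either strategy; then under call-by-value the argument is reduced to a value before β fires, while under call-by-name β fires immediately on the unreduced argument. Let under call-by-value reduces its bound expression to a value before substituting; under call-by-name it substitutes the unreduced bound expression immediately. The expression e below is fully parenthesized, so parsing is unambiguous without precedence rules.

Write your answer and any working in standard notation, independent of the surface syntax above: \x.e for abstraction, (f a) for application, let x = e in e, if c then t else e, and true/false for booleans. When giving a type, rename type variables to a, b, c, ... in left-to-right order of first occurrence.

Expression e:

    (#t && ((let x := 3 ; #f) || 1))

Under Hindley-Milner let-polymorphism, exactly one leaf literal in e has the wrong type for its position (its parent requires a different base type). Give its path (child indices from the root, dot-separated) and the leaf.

Derivation:
  unify Bool ~ Bool
let x : Int
  unify Bool ~ Bool
  unify Int ~ Bool
  FAIL: mismatch Int ~ Bool

Answer: 1.1 : 1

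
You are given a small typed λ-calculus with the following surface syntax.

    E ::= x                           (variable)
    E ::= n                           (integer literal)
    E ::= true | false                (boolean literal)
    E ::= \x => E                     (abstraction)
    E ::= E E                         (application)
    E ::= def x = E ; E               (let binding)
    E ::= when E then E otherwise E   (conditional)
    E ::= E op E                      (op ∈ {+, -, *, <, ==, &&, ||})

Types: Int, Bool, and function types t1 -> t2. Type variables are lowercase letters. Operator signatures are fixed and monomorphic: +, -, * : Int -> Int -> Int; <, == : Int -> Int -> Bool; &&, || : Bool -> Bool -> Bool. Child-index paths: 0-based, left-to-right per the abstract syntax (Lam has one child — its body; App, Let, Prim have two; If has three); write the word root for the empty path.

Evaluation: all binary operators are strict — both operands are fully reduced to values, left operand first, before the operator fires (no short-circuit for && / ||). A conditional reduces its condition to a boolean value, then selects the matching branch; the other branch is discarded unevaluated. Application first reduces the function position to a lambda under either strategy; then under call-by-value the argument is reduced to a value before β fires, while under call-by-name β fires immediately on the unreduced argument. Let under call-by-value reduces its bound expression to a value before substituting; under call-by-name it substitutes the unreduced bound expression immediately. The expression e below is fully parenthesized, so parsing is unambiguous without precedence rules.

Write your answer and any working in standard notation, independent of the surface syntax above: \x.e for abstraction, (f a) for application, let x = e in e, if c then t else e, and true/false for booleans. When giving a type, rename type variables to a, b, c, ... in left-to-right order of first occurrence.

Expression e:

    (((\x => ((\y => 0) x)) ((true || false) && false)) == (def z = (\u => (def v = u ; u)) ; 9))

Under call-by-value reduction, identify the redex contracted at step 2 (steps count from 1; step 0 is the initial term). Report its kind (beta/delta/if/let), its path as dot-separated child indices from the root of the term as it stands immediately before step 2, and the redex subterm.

Answer: delta at 0.1 : (true && false)

Trace:
step 0: (((\x.((\y.0) x)) ((true || false) && false)) == (let z = (\u.(let v = u in u)) in 9))
step 1: [delta@0.1.0] (((\x.((\y.0) x)) (true && false)) == (let z = (\u.(let v = u in u)) in 9))
step 2: [delta@0.1] (((\x.((\y.0) x)) false) == (let z = (\u.(let v = u in u)) in 9))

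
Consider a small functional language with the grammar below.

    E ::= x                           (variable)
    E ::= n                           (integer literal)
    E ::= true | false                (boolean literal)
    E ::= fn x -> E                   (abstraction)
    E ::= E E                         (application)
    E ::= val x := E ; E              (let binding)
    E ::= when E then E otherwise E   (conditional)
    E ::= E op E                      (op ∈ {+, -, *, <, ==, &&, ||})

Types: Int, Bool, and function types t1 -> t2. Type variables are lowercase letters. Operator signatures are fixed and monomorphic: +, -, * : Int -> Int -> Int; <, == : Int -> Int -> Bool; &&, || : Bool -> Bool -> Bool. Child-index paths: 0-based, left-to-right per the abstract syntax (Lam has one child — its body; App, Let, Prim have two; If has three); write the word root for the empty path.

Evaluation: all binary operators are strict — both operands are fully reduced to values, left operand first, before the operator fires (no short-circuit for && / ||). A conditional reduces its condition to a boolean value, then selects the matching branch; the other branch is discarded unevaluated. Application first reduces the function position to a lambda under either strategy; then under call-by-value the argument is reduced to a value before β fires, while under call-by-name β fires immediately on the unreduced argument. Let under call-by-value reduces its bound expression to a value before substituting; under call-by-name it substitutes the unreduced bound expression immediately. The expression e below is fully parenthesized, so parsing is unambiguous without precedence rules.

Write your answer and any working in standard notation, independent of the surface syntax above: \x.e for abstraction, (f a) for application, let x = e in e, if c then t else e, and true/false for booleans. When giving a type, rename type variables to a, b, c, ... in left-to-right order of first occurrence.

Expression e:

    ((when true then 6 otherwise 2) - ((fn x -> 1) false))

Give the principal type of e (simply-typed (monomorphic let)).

Working:
  unify Bool ~ Bool
  unify Int ~ Int
  unify Int ~ Int
\x._ : a -> Int
  unify a -> Int ~ Bool -> b
  unify a ~ Bool
  unify Int ~ b
_ _ : Int
  unify Int ~ Int

Answer: Int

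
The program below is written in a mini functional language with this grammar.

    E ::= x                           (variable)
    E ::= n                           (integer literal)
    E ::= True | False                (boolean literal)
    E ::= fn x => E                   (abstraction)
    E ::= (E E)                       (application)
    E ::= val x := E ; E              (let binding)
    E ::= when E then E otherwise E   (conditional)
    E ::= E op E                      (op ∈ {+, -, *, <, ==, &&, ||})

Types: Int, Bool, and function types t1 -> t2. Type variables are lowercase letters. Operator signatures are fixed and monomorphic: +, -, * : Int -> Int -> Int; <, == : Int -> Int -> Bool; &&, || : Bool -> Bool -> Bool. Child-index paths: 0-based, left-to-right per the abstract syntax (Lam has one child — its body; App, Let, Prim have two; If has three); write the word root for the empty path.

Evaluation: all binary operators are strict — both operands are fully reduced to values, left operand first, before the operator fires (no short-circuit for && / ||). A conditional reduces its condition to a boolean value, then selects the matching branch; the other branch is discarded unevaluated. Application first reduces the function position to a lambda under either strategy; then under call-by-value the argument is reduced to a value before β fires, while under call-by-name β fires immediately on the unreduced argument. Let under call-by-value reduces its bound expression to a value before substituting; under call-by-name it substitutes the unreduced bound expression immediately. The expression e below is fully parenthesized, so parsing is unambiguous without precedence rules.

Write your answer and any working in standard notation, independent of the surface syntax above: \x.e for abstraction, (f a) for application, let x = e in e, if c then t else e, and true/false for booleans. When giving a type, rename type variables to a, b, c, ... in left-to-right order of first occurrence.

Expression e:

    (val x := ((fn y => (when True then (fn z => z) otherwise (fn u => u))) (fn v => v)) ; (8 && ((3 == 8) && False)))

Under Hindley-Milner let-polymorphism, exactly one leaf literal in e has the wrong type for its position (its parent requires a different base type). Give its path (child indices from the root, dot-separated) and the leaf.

Answer: 1.0 : 8

Working:
  unify Bool ~ Bool
z : b
\z._ : b -> b
u : c
\u._ : c -> c
  unify b -> b ~ c -> c
  unify b ~ c
  unify c ~ c
\y._ : a -> c -> c
v : d
\v._ : d -> d
  unify a -> c -> c ~ (d -> d) -> e
  unify a ~ d -> d
  unify c -> c ~ e
_ _ : c -> c
let x : forall. c -> c
  unify Int ~ Bool
  FAIL: mismatch Int ~ Bool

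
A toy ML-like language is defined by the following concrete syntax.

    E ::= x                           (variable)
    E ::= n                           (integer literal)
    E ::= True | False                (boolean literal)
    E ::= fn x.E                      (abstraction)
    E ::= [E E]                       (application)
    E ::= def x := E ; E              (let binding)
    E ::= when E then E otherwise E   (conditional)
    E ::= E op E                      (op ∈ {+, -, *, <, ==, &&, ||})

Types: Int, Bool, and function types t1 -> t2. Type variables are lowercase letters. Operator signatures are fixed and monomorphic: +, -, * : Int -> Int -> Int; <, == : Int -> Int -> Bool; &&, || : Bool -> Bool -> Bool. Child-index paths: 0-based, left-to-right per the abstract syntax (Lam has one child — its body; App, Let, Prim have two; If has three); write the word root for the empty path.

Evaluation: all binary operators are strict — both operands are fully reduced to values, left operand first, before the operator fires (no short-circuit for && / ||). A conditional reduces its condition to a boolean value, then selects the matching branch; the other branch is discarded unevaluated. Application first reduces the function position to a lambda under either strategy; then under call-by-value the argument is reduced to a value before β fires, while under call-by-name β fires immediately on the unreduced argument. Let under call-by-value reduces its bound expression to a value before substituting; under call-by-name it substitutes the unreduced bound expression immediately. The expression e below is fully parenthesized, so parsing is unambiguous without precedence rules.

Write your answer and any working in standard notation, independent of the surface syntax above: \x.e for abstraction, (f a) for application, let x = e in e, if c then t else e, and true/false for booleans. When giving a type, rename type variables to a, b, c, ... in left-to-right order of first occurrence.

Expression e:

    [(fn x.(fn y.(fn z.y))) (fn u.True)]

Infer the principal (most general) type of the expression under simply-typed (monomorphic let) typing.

Derivation:
y : b
\z._ : c -> b
\y._ : b -> c -> b
\x._ : a -> b -> c -> b
\u._ : d -> Bool
  unify a -> b -> c -> b ~ (d -> Bool) -> e
  unify a ~ d -> Bool
  unify b -> c -> b ~ e
_ _ : b -> c -> b

Answer: a -> b -> a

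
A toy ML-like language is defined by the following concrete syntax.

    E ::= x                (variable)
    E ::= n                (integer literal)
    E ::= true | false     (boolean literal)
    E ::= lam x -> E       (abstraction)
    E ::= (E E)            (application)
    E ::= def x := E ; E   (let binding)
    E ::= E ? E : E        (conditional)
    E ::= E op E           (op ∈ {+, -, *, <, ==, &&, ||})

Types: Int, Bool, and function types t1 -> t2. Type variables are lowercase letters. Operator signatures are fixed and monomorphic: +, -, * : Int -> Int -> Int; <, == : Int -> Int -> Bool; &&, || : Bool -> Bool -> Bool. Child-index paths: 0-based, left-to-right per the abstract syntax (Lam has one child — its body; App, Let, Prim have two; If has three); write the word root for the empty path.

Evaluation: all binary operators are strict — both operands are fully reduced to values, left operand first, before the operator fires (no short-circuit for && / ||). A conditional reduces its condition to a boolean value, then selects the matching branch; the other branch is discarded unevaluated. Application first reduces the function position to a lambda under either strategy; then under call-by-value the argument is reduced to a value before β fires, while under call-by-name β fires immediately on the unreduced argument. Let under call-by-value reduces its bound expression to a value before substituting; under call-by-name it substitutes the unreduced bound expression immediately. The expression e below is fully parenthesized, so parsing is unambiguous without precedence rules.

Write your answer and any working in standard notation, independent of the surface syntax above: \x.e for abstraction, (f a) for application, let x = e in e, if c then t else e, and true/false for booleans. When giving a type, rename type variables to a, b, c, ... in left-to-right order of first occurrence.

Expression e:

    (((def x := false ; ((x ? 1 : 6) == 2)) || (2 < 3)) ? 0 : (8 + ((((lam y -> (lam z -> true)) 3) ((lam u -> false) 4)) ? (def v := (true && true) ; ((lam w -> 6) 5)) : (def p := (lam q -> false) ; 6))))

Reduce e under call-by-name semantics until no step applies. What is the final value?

Answer: 0

Working:
step 0: (if ((let x = false in ((if x then 1 else 6) == 2)) || (2 < 3)) then 0 else (8 + (if (((\y.(\z.true)) 3) ((\u.false) 4)) then (let v = (true && true) in ((\w.6) 5)) else (let p = (\q.false) in 6))))
step 1: [let@0.0] (if (((if false then 1 else 6) == 2) || (2 < 3)) then 0 else (8 + (if (((\y.(\z.true)) 3) ((\u.false) 4)) then (let v = (true && true) in ((\w.6) 5)) else (let p = (\q.false) in 6))))
step 2: [if@0.0.0] (if ((6 == 2) || (2 < 3)) then 0 else (8 + (if (((\y.(\z.true)) 3) ((\u.false) 4)) then (let v = (true && true) in ((\w.6) 5)) else (let p = (\q.false) in 6))))
step 3: [delta@0.0] (if (false || (2 < 3)) then 0 else (8 + (if (((\y.(\z.true)) 3) ((\u.false) 4)) then (let v = (true && true) in ((\w.6) 5)) else (let p = (\q.false) in 6))))
step 4: [delta@0.1] (if (false || true) then 0 else (8 + (if (((\y.(\z.true)) 3) ((\u.false) 4)) then (let v = (true && true) in ((\w.6) 5)) else (let p = (\q.false) in 6))))
step 5: [delta@0] (if true then 0 else (8 + (if (((\y.(\z.true)) 3) ((\u.false) 4)) then (let v = (true && true) in ((\w.6) 5)) else (let p = (\q.false) in 6))))
step 6: [if@root] 0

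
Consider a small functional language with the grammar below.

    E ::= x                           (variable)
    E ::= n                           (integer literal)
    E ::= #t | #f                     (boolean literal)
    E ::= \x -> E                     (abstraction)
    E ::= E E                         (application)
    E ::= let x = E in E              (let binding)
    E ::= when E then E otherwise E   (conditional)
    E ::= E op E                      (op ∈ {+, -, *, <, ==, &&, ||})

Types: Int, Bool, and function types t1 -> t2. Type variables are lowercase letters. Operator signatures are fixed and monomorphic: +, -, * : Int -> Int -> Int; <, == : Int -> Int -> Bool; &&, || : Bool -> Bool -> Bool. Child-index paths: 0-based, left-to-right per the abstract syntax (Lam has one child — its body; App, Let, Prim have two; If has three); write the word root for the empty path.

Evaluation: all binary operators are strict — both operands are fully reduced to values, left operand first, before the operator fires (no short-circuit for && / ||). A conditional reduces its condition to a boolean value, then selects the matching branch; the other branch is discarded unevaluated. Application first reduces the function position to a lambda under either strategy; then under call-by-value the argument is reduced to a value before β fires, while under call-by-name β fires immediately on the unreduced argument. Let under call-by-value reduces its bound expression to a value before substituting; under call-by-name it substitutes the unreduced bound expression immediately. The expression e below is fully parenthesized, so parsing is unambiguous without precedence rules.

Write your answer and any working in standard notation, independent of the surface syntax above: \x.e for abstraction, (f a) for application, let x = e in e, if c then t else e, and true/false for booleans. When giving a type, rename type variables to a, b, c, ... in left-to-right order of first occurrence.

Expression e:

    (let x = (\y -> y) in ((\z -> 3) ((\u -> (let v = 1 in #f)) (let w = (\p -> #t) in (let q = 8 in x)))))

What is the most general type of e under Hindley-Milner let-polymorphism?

Working:
y : a
\y._ : a -> a
let x : forall. a -> a
\z._ : b -> Int
let v : Int
\u._ : c -> Bool
\p._ : d -> Bool
let w : forall. d -> Bool
let q : Int
x : e -> e
  unify c -> Bool ~ (e -> e) -> f
  unify c ~ e -> e
  unify Bool ~ f
_ _ : Bool
  unify b -> Int ~ Bool -> g
  unify b ~ Bool
  unify Int ~ g
_ _ : Int

Answer: Int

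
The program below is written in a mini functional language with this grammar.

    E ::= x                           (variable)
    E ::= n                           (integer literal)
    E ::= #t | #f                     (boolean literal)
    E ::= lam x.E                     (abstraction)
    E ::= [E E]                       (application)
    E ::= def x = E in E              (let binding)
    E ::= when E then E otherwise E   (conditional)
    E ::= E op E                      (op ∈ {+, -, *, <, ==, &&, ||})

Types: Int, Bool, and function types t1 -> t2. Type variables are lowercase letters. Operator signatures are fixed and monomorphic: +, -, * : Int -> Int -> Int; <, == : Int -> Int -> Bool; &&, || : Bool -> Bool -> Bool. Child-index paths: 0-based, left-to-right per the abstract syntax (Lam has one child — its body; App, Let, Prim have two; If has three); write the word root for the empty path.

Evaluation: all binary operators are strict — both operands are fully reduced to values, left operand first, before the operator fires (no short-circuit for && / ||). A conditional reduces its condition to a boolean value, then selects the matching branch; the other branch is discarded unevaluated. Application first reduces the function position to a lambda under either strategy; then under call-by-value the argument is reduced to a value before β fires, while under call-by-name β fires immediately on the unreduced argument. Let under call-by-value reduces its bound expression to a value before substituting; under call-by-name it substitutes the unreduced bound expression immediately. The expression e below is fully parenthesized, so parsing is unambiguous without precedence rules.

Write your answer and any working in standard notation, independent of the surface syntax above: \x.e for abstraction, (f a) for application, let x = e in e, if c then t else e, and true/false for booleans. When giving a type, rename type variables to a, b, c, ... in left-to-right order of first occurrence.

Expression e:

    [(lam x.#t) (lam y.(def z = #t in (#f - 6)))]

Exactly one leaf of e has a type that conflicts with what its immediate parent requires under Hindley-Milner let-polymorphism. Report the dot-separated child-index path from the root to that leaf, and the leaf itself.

Answer: 1.0.1.0 : false

Derivation:
\x._ : a -> Bool
let z : Bool
  unify Bool ~ Int
  FAIL: mismatch Bool ~ Int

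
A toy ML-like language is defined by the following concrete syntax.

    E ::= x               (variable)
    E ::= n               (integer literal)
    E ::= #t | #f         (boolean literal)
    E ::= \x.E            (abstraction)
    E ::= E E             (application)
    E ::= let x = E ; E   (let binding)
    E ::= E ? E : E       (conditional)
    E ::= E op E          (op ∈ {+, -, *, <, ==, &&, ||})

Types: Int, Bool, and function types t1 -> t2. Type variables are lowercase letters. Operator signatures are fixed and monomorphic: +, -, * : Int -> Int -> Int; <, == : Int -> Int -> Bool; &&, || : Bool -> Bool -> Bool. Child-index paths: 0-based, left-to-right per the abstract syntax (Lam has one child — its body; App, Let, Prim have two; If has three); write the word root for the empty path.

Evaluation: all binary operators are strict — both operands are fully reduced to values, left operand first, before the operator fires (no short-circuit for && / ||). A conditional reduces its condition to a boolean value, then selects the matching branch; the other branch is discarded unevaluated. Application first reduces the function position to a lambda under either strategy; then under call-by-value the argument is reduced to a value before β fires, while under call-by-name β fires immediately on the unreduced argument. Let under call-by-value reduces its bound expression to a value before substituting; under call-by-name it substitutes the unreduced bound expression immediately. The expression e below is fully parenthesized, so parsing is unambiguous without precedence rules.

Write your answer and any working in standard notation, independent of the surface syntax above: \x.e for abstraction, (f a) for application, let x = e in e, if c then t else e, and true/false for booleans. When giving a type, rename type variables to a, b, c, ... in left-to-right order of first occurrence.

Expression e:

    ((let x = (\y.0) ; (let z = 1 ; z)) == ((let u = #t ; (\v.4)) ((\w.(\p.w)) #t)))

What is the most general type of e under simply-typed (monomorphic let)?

Answer: Bool

Working:
\y._ : a -> Int
let x : a -> Int
let z : Int
z : Int
  unify Int ~ Int
let u : Bool
\v._ : b -> Int
w : c
\p._ : d -> c
\w._ : c -> d -> c
  unify c -> d -> c ~ Bool -> e
  unify c ~ Bool
  unify d -> Bool ~ e
_ _ : d -> Bool
  unify b -> Int ~ (d -> Bool) -> f
  unify b ~ d -> Bool
  unify Int ~ f
_ _ : Int
  unify Int ~ Int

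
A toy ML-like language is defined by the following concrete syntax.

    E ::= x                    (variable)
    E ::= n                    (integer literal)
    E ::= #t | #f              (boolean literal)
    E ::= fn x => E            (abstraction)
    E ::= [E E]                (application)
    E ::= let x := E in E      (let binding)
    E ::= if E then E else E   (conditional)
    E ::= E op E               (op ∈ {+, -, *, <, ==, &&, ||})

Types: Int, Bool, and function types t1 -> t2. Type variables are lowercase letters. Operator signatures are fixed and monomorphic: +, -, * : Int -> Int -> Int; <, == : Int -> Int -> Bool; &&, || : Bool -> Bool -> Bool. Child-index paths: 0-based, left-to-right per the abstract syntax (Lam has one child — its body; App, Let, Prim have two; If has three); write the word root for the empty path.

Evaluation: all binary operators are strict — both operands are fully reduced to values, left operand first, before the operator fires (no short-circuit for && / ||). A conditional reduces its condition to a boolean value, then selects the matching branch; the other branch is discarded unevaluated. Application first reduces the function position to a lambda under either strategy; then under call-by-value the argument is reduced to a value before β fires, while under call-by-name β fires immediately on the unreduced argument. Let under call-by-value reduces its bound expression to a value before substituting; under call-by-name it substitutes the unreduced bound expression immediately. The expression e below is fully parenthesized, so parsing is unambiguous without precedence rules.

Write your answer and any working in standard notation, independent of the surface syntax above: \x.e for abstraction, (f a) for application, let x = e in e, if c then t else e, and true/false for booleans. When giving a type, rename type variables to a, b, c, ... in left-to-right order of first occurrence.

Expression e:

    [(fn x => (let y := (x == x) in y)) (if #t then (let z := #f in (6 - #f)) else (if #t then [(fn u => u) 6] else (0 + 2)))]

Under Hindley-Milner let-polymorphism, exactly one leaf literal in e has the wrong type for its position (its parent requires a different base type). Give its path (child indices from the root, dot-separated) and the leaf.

Answer: 1.1.1.1 : false

Trace:
x : a
  unify a ~ Int
x : Int
  unify Int ~ Int
let y : Bool
y : Bool
\x._ : Int -> Bool
  unify Bool ~ Bool
let z : Bool
  unify Int ~ Int
  unify Bool ~ Int
  FAIL: mismatch Bool ~ Int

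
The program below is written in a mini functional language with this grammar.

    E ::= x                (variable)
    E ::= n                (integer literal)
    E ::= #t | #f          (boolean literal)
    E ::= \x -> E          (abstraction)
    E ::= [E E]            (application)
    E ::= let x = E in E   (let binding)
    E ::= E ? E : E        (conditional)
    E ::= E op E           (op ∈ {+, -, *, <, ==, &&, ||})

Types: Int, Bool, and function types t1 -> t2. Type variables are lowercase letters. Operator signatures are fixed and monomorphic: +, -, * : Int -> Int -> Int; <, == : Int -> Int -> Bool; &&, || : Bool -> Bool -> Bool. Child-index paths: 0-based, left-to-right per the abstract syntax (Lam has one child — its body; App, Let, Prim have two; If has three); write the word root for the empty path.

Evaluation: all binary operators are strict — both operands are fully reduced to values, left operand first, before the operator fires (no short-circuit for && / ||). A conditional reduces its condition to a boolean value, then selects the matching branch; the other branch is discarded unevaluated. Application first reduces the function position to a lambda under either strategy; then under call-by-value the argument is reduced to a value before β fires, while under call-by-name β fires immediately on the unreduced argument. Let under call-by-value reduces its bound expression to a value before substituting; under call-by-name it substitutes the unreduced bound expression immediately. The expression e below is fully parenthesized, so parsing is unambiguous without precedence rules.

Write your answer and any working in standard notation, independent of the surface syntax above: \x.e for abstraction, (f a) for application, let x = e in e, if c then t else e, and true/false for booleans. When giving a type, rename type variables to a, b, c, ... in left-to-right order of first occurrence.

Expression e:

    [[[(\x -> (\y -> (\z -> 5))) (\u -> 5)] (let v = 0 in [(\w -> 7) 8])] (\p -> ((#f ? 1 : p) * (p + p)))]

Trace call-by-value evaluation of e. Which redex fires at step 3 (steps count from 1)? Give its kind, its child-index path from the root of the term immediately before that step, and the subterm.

Answer: beta at 0.1 : ((\w.7) 8)

Working:
step 0: ((((\x.(\y.(\z.5))) (\u.5)) (let v = 0 in ((\w.7) 8))) (\p.((if false then 1 else p) * (p + p))))
step 1: [beta@0.0] (((\y.(\z.5)) (let v = 0 in ((\w.7) 8))) (\p.((if false then 1 else p) * (p + p))))
step 2: [let@0.1] (((\y.(\z.5)) ((\w.7) 8)) (\p.((if false then 1 else p) * (p + p))))
step 3: [beta@0.1] (((\y.(\z.5)) 7) (\p.((if false then 1 else p) * (p + p))))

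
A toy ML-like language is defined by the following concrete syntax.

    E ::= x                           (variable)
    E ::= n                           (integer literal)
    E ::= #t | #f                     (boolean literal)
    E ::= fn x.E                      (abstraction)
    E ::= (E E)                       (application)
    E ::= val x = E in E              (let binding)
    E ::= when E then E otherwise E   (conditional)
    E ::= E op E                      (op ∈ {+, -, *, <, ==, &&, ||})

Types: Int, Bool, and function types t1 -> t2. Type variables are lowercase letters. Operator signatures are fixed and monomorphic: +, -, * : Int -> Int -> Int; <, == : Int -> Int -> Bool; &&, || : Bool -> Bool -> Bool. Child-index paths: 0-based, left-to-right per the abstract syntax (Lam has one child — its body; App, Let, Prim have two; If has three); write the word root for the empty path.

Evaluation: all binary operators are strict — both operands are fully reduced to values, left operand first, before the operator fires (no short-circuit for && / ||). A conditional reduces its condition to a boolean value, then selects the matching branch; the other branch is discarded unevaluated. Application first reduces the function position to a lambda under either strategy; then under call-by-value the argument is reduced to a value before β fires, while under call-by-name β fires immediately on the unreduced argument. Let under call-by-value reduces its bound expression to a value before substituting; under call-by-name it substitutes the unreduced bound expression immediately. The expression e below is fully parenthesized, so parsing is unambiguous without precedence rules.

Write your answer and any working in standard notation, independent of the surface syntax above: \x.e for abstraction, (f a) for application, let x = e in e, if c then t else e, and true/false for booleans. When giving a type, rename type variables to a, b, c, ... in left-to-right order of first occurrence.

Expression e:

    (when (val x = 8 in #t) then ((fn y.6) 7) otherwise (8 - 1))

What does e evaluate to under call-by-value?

Working:
step 0: (if (let x = 8 in true) then ((\y.6) 7) else (8 - 1))
step 1: [let@0] (if true then ((\y.6) 7) else (8 - 1))
step 2: [if@root] ((\y.6) 7)
step 3: [beta@root] 6

Answer: 6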